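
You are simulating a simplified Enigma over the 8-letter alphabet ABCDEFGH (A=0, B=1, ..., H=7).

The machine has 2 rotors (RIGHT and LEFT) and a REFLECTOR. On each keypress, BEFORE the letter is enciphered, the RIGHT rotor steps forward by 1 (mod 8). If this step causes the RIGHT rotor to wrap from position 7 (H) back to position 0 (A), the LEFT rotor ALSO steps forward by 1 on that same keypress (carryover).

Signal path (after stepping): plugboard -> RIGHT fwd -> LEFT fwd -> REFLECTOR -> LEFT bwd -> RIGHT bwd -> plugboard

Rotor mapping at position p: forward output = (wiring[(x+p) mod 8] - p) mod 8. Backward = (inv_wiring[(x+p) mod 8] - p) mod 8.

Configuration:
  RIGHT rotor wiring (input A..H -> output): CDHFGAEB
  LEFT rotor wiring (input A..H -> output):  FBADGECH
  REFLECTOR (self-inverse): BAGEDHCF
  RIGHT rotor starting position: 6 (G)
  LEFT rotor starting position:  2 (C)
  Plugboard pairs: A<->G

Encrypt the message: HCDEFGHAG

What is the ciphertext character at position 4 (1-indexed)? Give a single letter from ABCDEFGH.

Char 1 ('H'): step: R->7, L=2; H->plug->H->R->F->L->F->refl->H->L'->H->R'->F->plug->F
Char 2 ('C'): step: R->0, L->3 (L advanced); C->plug->C->R->H->L->F->refl->H->L'->D->R'->B->plug->B
Char 3 ('D'): step: R->1, L=3; D->plug->D->R->F->L->C->refl->G->L'->G->R'->B->plug->B
Char 4 ('E'): step: R->2, L=3; E->plug->E->R->C->L->B->refl->A->L'->A->R'->G->plug->A

A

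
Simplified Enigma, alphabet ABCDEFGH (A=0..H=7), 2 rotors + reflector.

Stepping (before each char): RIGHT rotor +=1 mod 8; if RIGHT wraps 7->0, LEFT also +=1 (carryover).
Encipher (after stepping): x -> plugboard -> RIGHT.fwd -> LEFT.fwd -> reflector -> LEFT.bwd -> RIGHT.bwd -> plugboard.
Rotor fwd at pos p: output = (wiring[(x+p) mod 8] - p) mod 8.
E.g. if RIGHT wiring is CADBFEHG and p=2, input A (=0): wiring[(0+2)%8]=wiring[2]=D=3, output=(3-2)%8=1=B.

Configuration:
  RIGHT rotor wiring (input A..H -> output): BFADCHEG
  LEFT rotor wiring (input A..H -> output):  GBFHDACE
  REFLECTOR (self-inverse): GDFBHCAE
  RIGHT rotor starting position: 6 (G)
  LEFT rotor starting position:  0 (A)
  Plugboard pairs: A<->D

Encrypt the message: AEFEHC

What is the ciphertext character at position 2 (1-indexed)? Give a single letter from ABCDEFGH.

Char 1 ('A'): step: R->7, L=0; A->plug->D->R->B->L->B->refl->D->L'->E->R'->E->plug->E
Char 2 ('E'): step: R->0, L->1 (L advanced); E->plug->E->R->C->L->G->refl->A->L'->A->R'->C->plug->C

C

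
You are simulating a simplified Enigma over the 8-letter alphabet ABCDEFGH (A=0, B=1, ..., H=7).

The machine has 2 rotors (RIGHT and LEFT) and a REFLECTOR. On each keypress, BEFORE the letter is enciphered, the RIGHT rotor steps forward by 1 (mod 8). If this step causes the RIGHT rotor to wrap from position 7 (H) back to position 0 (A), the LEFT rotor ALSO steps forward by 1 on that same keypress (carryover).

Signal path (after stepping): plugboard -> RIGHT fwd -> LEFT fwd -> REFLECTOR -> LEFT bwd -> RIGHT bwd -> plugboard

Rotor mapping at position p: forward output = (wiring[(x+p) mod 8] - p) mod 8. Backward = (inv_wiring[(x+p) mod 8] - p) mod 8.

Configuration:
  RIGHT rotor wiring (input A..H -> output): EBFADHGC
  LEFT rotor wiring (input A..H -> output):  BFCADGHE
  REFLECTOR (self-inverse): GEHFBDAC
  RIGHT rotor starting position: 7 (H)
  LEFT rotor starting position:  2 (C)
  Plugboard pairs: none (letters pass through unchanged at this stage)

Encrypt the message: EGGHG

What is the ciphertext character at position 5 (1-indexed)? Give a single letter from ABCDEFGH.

Char 1 ('E'): step: R->0, L->3 (L advanced); E->plug->E->R->D->L->E->refl->B->L'->E->R'->A->plug->A
Char 2 ('G'): step: R->1, L=3; G->plug->G->R->B->L->A->refl->G->L'->F->R'->F->plug->F
Char 3 ('G'): step: R->2, L=3; G->plug->G->R->C->L->D->refl->F->L'->A->R'->F->plug->F
Char 4 ('H'): step: R->3, L=3; H->plug->H->R->C->L->D->refl->F->L'->A->R'->B->plug->B
Char 5 ('G'): step: R->4, L=3; G->plug->G->R->B->L->A->refl->G->L'->F->R'->F->plug->F

F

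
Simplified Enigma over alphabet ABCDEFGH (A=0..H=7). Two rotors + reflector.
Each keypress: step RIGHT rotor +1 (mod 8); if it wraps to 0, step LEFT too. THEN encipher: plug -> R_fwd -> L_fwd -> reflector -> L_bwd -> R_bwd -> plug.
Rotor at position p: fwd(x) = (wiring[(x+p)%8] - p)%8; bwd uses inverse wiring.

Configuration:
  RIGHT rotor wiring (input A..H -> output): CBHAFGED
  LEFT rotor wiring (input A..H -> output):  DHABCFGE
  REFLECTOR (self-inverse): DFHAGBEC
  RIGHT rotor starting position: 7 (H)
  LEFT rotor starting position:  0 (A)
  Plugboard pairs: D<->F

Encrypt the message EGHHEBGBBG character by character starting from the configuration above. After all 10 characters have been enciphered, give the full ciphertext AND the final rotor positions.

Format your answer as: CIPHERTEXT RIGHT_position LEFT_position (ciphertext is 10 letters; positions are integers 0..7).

Answer: HBDEBAEHED 1 2

Derivation:
Char 1 ('E'): step: R->0, L->1 (L advanced); E->plug->E->R->F->L->F->refl->B->L'->D->R'->H->plug->H
Char 2 ('G'): step: R->1, L=1; G->plug->G->R->C->L->A->refl->D->L'->G->R'->B->plug->B
Char 3 ('H'): step: R->2, L=1; H->plug->H->R->H->L->C->refl->H->L'->B->R'->F->plug->D
Char 4 ('H'): step: R->3, L=1; H->plug->H->R->E->L->E->refl->G->L'->A->R'->E->plug->E
Char 5 ('E'): step: R->4, L=1; E->plug->E->R->G->L->D->refl->A->L'->C->R'->B->plug->B
Char 6 ('B'): step: R->5, L=1; B->plug->B->R->H->L->C->refl->H->L'->B->R'->A->plug->A
Char 7 ('G'): step: R->6, L=1; G->plug->G->R->H->L->C->refl->H->L'->B->R'->E->plug->E
Char 8 ('B'): step: R->7, L=1; B->plug->B->R->D->L->B->refl->F->L'->F->R'->H->plug->H
Char 9 ('B'): step: R->0, L->2 (L advanced); B->plug->B->R->B->L->H->refl->C->L'->F->R'->E->plug->E
Char 10 ('G'): step: R->1, L=2; G->plug->G->R->C->L->A->refl->D->L'->D->R'->F->plug->D
Final: ciphertext=HBDEBAEHED, RIGHT=1, LEFT=2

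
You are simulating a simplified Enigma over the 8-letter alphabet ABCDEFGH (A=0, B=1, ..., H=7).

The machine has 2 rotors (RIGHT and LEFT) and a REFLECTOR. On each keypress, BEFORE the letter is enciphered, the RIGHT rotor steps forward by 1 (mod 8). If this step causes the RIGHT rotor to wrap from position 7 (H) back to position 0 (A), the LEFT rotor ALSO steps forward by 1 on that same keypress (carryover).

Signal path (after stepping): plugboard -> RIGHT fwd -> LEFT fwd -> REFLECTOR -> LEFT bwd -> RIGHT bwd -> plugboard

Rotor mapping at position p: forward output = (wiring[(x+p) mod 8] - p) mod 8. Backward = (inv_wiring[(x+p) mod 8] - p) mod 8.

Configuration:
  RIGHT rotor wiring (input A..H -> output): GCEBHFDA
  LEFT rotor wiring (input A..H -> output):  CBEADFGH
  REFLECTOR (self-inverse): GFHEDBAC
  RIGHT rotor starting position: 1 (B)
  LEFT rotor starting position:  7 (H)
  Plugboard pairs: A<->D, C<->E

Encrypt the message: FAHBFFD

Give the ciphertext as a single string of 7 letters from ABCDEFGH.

Answer: HDBDAGG

Derivation:
Char 1 ('F'): step: R->2, L=7; F->plug->F->R->G->L->G->refl->A->L'->A->R'->H->plug->H
Char 2 ('A'): step: R->3, L=7; A->plug->D->R->A->L->A->refl->G->L'->G->R'->A->plug->D
Char 3 ('H'): step: R->4, L=7; H->plug->H->R->F->L->E->refl->D->L'->B->R'->B->plug->B
Char 4 ('B'): step: R->5, L=7; B->plug->B->R->G->L->G->refl->A->L'->A->R'->A->plug->D
Char 5 ('F'): step: R->6, L=7; F->plug->F->R->D->L->F->refl->B->L'->E->R'->D->plug->A
Char 6 ('F'): step: R->7, L=7; F->plug->F->R->A->L->A->refl->G->L'->G->R'->G->plug->G
Char 7 ('D'): step: R->0, L->0 (L advanced); D->plug->A->R->G->L->G->refl->A->L'->D->R'->G->plug->G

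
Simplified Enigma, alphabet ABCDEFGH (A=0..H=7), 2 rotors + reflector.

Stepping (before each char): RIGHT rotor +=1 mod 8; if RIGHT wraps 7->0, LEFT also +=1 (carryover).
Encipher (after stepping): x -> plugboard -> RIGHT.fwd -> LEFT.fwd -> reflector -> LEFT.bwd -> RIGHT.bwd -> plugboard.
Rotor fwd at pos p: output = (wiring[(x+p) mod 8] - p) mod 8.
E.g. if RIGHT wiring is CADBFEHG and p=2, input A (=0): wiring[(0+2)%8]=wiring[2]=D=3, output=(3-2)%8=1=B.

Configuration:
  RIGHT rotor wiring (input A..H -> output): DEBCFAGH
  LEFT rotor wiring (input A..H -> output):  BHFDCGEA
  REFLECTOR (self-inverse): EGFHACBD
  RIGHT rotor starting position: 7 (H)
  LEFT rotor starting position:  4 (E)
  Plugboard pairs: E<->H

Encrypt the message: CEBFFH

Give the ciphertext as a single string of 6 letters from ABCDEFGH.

Char 1 ('C'): step: R->0, L->5 (L advanced); C->plug->C->R->B->L->H->refl->D->L'->C->R'->D->plug->D
Char 2 ('E'): step: R->1, L=5; E->plug->H->R->C->L->D->refl->H->L'->B->R'->C->plug->C
Char 3 ('B'): step: R->2, L=5; B->plug->B->R->A->L->B->refl->G->L'->G->R'->D->plug->D
Char 4 ('F'): step: R->3, L=5; F->plug->F->R->A->L->B->refl->G->L'->G->R'->H->plug->E
Char 5 ('F'): step: R->4, L=5; F->plug->F->R->A->L->B->refl->G->L'->G->R'->H->plug->E
Char 6 ('H'): step: R->5, L=5; H->plug->E->R->H->L->F->refl->C->L'->E->R'->F->plug->F

Answer: DCDEEF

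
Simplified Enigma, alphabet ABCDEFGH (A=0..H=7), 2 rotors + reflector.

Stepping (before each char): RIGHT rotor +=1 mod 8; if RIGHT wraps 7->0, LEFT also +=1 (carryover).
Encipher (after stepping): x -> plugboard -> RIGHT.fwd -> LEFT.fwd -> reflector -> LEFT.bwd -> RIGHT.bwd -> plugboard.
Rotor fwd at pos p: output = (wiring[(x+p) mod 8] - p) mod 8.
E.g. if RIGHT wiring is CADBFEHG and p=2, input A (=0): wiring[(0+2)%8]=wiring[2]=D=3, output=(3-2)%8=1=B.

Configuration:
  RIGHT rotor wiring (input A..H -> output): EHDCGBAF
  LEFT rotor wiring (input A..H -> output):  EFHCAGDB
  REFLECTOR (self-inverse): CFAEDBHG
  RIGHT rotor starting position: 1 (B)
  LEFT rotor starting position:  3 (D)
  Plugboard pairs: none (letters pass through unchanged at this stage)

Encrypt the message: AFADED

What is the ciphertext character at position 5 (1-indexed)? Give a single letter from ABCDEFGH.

Char 1 ('A'): step: R->2, L=3; A->plug->A->R->B->L->F->refl->B->L'->F->R'->H->plug->H
Char 2 ('F'): step: R->3, L=3; F->plug->F->R->B->L->F->refl->B->L'->F->R'->D->plug->D
Char 3 ('A'): step: R->4, L=3; A->plug->A->R->C->L->D->refl->E->L'->H->R'->G->plug->G
Char 4 ('D'): step: R->5, L=3; D->plug->D->R->H->L->E->refl->D->L'->C->R'->E->plug->E
Char 5 ('E'): step: R->6, L=3; E->plug->E->R->F->L->B->refl->F->L'->B->R'->D->plug->D

D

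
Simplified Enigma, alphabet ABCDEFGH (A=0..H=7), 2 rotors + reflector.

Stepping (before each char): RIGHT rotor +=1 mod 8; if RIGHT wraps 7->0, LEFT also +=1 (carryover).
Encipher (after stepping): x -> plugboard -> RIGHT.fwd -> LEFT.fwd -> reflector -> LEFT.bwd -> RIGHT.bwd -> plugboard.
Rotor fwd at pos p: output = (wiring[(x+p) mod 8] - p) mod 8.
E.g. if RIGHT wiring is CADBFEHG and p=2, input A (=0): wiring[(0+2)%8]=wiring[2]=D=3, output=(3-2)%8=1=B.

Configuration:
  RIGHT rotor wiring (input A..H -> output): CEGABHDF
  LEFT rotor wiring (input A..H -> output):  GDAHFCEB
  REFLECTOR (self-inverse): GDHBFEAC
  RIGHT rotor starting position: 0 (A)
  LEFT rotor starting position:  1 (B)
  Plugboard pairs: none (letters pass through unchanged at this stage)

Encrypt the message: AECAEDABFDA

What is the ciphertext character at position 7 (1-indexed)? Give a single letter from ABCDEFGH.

Char 1 ('A'): step: R->1, L=1; A->plug->A->R->D->L->E->refl->F->L'->H->R'->C->plug->C
Char 2 ('E'): step: R->2, L=1; E->plug->E->R->B->L->H->refl->C->L'->A->R'->G->plug->G
Char 3 ('C'): step: R->3, L=1; C->plug->C->R->E->L->B->refl->D->L'->F->R'->A->plug->A
Char 4 ('A'): step: R->4, L=1; A->plug->A->R->F->L->D->refl->B->L'->E->R'->H->plug->H
Char 5 ('E'): step: R->5, L=1; E->plug->E->R->H->L->F->refl->E->L'->D->R'->G->plug->G
Char 6 ('D'): step: R->6, L=1; D->plug->D->R->G->L->A->refl->G->L'->C->R'->F->plug->F
Char 7 ('A'): step: R->7, L=1; A->plug->A->R->G->L->A->refl->G->L'->C->R'->F->plug->F

F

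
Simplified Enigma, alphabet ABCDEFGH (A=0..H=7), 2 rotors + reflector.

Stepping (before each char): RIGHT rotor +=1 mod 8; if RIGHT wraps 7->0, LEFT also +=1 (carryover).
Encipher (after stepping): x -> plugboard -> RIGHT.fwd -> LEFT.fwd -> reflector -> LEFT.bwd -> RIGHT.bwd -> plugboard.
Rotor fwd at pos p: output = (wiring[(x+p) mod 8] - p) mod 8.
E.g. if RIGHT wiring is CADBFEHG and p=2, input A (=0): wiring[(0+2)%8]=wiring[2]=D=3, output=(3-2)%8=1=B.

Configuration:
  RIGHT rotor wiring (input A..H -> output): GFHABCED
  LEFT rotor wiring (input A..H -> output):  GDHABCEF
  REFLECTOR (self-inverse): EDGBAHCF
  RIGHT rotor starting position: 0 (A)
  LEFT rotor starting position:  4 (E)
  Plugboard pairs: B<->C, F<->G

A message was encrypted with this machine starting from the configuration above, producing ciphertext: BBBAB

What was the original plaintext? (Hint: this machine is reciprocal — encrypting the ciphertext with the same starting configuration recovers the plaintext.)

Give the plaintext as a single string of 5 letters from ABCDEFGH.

Char 1 ('B'): step: R->1, L=4; B->plug->C->R->H->L->E->refl->A->L'->C->R'->G->plug->F
Char 2 ('B'): step: R->2, L=4; B->plug->C->R->H->L->E->refl->A->L'->C->R'->E->plug->E
Char 3 ('B'): step: R->3, L=4; B->plug->C->R->H->L->E->refl->A->L'->C->R'->G->plug->F
Char 4 ('A'): step: R->4, L=4; A->plug->A->R->F->L->H->refl->F->L'->A->R'->C->plug->B
Char 5 ('B'): step: R->5, L=4; B->plug->C->R->G->L->D->refl->B->L'->D->R'->G->plug->F

Answer: FEFBF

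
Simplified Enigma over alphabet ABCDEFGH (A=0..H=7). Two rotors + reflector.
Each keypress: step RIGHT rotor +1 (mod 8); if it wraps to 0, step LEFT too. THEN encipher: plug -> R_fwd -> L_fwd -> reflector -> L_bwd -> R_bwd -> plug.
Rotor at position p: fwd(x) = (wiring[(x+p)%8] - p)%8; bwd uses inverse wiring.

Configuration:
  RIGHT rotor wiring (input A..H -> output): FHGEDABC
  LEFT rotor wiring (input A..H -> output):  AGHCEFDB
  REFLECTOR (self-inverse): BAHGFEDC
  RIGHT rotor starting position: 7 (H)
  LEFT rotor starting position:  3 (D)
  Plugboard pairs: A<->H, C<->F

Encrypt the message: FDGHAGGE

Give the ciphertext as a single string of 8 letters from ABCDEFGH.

Char 1 ('F'): step: R->0, L->4 (L advanced); F->plug->C->R->G->L->D->refl->G->L'->H->R'->B->plug->B
Char 2 ('D'): step: R->1, L=4; D->plug->D->R->C->L->H->refl->C->L'->F->R'->B->plug->B
Char 3 ('G'): step: R->2, L=4; G->plug->G->R->D->L->F->refl->E->L'->E->R'->A->plug->H
Char 4 ('H'): step: R->3, L=4; H->plug->A->R->B->L->B->refl->A->L'->A->R'->B->plug->B
Char 5 ('A'): step: R->4, L=4; A->plug->H->R->A->L->A->refl->B->L'->B->R'->E->plug->E
Char 6 ('G'): step: R->5, L=4; G->plug->G->R->H->L->G->refl->D->L'->G->R'->H->plug->A
Char 7 ('G'): step: R->6, L=4; G->plug->G->R->F->L->C->refl->H->L'->C->R'->H->plug->A
Char 8 ('E'): step: R->7, L=4; E->plug->E->R->F->L->C->refl->H->L'->C->R'->H->plug->A

Answer: BBHBEAAA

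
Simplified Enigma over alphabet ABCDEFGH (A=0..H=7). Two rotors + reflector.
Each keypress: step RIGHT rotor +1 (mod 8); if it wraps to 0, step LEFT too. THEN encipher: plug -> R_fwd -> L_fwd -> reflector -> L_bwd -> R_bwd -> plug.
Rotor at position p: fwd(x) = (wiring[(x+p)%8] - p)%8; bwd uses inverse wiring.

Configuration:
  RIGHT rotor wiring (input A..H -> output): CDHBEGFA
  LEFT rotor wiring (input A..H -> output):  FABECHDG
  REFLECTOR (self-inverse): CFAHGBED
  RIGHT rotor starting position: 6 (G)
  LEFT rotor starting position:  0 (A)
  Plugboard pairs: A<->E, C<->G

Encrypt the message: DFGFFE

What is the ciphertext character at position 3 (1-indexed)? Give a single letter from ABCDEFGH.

Char 1 ('D'): step: R->7, L=0; D->plug->D->R->A->L->F->refl->B->L'->C->R'->E->plug->A
Char 2 ('F'): step: R->0, L->1 (L advanced); F->plug->F->R->G->L->F->refl->B->L'->D->R'->B->plug->B
Char 3 ('G'): step: R->1, L=1; G->plug->C->R->A->L->H->refl->D->L'->C->R'->A->plug->E

E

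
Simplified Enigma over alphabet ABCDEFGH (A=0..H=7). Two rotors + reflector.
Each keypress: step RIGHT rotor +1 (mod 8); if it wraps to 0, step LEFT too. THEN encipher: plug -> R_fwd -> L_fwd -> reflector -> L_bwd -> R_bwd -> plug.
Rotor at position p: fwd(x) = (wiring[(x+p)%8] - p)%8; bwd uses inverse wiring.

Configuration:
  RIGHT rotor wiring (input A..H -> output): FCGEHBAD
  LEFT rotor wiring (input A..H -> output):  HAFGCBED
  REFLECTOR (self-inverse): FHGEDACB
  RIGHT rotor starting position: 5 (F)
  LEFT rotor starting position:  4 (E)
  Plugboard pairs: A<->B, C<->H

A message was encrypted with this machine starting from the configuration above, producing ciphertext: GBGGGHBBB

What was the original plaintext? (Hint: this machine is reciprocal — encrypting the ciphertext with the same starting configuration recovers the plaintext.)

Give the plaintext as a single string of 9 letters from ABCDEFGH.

Char 1 ('G'): step: R->6, L=4; G->plug->G->R->B->L->F->refl->A->L'->C->R'->A->plug->B
Char 2 ('B'): step: R->7, L=4; B->plug->A->R->E->L->D->refl->E->L'->F->R'->E->plug->E
Char 3 ('G'): step: R->0, L->5 (L advanced); G->plug->G->R->A->L->E->refl->D->L'->E->R'->D->plug->D
Char 4 ('G'): step: R->1, L=5; G->plug->G->R->C->L->G->refl->C->L'->D->R'->C->plug->H
Char 5 ('G'): step: R->2, L=5; G->plug->G->R->D->L->C->refl->G->L'->C->R'->B->plug->A
Char 6 ('H'): step: R->3, L=5; H->plug->C->R->G->L->B->refl->H->L'->B->R'->A->plug->B
Char 7 ('B'): step: R->4, L=5; B->plug->A->R->D->L->C->refl->G->L'->C->R'->G->plug->G
Char 8 ('B'): step: R->5, L=5; B->plug->A->R->E->L->D->refl->E->L'->A->R'->D->plug->D
Char 9 ('B'): step: R->6, L=5; B->plug->A->R->C->L->G->refl->C->L'->D->R'->H->plug->C

Answer: BEDHABGDC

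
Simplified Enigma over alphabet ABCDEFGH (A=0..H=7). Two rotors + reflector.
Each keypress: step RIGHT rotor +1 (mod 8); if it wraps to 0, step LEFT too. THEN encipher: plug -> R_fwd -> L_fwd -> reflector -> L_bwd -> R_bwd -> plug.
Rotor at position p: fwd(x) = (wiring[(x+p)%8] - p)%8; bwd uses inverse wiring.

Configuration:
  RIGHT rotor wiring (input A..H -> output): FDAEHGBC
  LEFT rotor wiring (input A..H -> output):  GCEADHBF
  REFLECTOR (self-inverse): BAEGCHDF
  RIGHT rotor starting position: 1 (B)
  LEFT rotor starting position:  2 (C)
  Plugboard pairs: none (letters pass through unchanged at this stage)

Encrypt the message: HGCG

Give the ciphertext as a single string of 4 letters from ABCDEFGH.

Char 1 ('H'): step: R->2, L=2; H->plug->H->R->B->L->G->refl->D->L'->F->R'->C->plug->C
Char 2 ('G'): step: R->3, L=2; G->plug->G->R->A->L->C->refl->E->L'->G->R'->D->plug->D
Char 3 ('C'): step: R->4, L=2; C->plug->C->R->F->L->D->refl->G->L'->B->R'->E->plug->E
Char 4 ('G'): step: R->5, L=2; G->plug->G->R->H->L->A->refl->B->L'->C->R'->H->plug->H

Answer: CDEH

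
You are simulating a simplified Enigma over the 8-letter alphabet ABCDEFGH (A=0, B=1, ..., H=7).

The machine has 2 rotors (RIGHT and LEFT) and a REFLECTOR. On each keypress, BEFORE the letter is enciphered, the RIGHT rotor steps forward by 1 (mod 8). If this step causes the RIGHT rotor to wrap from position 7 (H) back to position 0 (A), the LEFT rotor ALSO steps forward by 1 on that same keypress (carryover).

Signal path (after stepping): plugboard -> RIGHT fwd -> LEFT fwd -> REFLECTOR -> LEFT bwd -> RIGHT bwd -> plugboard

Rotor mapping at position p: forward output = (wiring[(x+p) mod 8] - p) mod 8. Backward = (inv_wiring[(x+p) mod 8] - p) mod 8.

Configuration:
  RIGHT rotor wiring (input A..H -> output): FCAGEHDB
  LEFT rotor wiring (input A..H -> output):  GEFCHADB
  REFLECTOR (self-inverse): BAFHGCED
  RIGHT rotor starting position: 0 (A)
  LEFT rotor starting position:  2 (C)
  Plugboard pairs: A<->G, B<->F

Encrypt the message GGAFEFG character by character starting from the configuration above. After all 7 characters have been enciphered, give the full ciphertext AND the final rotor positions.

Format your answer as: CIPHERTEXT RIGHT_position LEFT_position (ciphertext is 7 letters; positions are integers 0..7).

Answer: HABBDAE 7 2

Derivation:
Char 1 ('G'): step: R->1, L=2; G->plug->A->R->B->L->A->refl->B->L'->E->R'->H->plug->H
Char 2 ('G'): step: R->2, L=2; G->plug->A->R->G->L->E->refl->G->L'->D->R'->G->plug->A
Char 3 ('A'): step: R->3, L=2; A->plug->G->R->H->L->C->refl->F->L'->C->R'->F->plug->B
Char 4 ('F'): step: R->4, L=2; F->plug->B->R->D->L->G->refl->E->L'->G->R'->F->plug->B
Char 5 ('E'): step: R->5, L=2; E->plug->E->R->F->L->H->refl->D->L'->A->R'->D->plug->D
Char 6 ('F'): step: R->6, L=2; F->plug->B->R->D->L->G->refl->E->L'->G->R'->G->plug->A
Char 7 ('G'): step: R->7, L=2; G->plug->A->R->C->L->F->refl->C->L'->H->R'->E->plug->E
Final: ciphertext=HABBDAE, RIGHT=7, LEFT=2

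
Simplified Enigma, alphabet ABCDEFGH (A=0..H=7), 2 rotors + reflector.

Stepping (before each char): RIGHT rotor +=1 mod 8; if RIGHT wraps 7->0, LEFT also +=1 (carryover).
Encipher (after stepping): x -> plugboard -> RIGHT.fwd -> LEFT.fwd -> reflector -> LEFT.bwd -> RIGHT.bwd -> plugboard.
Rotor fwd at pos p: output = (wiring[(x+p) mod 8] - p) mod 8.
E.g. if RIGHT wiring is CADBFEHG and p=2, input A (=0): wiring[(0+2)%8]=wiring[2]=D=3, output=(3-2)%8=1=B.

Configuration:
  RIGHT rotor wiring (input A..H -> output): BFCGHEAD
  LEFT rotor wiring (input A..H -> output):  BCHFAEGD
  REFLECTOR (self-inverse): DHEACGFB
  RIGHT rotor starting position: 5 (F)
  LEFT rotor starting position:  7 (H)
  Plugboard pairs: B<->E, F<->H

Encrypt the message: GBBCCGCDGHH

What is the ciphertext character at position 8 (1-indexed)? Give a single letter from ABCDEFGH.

Char 1 ('G'): step: R->6, L=7; G->plug->G->R->B->L->C->refl->E->L'->A->R'->F->plug->H
Char 2 ('B'): step: R->7, L=7; B->plug->E->R->H->L->H->refl->B->L'->F->R'->G->plug->G
Char 3 ('B'): step: R->0, L->0 (L advanced); B->plug->E->R->H->L->D->refl->A->L'->E->R'->F->plug->H
Char 4 ('C'): step: R->1, L=0; C->plug->C->R->F->L->E->refl->C->L'->B->R'->B->plug->E
Char 5 ('C'): step: R->2, L=0; C->plug->C->R->F->L->E->refl->C->L'->B->R'->F->plug->H
Char 6 ('G'): step: R->3, L=0; G->plug->G->R->C->L->H->refl->B->L'->A->R'->E->plug->B
Char 7 ('C'): step: R->4, L=0; C->plug->C->R->E->L->A->refl->D->L'->H->R'->D->plug->D
Char 8 ('D'): step: R->5, L=0; D->plug->D->R->E->L->A->refl->D->L'->H->R'->A->plug->A

A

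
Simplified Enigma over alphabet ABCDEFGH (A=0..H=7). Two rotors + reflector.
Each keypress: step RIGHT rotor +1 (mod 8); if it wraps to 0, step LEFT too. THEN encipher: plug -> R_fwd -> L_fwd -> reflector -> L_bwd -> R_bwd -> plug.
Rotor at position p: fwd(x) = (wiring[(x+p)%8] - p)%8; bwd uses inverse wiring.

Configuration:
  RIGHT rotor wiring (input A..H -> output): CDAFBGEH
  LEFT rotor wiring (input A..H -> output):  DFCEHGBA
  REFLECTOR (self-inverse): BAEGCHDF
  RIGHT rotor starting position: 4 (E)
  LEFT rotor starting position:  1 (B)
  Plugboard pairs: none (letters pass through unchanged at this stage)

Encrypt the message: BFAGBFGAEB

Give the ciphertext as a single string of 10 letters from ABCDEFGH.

Answer: GHGAECBFGG

Derivation:
Char 1 ('B'): step: R->5, L=1; B->plug->B->R->H->L->C->refl->E->L'->A->R'->G->plug->G
Char 2 ('F'): step: R->6, L=1; F->plug->F->R->H->L->C->refl->E->L'->A->R'->H->plug->H
Char 3 ('A'): step: R->7, L=1; A->plug->A->R->A->L->E->refl->C->L'->H->R'->G->plug->G
Char 4 ('G'): step: R->0, L->2 (L advanced); G->plug->G->R->E->L->H->refl->F->L'->C->R'->A->plug->A
Char 5 ('B'): step: R->1, L=2; B->plug->B->R->H->L->D->refl->G->L'->F->R'->E->plug->E
Char 6 ('F'): step: R->2, L=2; F->plug->F->R->F->L->G->refl->D->L'->H->R'->C->plug->C
Char 7 ('G'): step: R->3, L=2; G->plug->G->R->A->L->A->refl->B->L'->G->R'->B->plug->B
Char 8 ('A'): step: R->4, L=2; A->plug->A->R->F->L->G->refl->D->L'->H->R'->F->plug->F
Char 9 ('E'): step: R->5, L=2; E->plug->E->R->G->L->B->refl->A->L'->A->R'->G->plug->G
Char 10 ('B'): step: R->6, L=2; B->plug->B->R->B->L->C->refl->E->L'->D->R'->G->plug->G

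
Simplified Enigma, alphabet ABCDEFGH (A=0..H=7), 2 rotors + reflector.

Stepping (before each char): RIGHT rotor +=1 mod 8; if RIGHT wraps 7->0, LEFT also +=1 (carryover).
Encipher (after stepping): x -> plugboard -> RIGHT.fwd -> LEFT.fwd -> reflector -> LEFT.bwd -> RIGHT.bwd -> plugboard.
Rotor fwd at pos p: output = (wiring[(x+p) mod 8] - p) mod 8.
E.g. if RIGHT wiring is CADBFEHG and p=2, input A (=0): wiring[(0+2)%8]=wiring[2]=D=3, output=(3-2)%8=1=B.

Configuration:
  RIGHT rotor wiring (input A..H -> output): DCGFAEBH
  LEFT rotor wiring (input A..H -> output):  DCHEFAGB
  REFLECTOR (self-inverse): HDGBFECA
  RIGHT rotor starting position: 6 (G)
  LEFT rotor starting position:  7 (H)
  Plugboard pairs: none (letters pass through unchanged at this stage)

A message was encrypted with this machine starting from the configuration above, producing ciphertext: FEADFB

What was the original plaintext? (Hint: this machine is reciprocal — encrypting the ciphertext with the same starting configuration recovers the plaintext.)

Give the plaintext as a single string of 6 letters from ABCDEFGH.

Char 1 ('F'): step: R->7, L=7; F->plug->F->R->B->L->E->refl->F->L'->E->R'->B->plug->B
Char 2 ('E'): step: R->0, L->0 (L advanced); E->plug->E->R->A->L->D->refl->B->L'->H->R'->H->plug->H
Char 3 ('A'): step: R->1, L=0; A->plug->A->R->B->L->C->refl->G->L'->G->R'->G->plug->G
Char 4 ('D'): step: R->2, L=0; D->plug->D->R->C->L->H->refl->A->L'->F->R'->F->plug->F
Char 5 ('F'): step: R->3, L=0; F->plug->F->R->A->L->D->refl->B->L'->H->R'->G->plug->G
Char 6 ('B'): step: R->4, L=0; B->plug->B->R->A->L->D->refl->B->L'->H->R'->E->plug->E

Answer: BHGFGE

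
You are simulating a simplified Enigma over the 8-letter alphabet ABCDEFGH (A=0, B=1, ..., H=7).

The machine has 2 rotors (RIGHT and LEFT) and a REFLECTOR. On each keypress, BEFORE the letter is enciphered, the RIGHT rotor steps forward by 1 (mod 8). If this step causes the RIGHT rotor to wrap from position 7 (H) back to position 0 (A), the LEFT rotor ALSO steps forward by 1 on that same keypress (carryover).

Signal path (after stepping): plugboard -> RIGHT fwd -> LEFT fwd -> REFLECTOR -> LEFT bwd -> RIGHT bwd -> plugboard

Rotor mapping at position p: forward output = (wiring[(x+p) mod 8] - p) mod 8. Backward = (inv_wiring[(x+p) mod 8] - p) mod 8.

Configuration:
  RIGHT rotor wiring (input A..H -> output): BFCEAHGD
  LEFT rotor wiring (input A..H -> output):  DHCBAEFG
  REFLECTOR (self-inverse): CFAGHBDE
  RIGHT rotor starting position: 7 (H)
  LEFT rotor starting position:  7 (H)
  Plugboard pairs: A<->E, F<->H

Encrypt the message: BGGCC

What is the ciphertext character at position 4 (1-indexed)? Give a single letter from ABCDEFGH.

Char 1 ('B'): step: R->0, L->0 (L advanced); B->plug->B->R->F->L->E->refl->H->L'->B->R'->A->plug->E
Char 2 ('G'): step: R->1, L=0; G->plug->G->R->C->L->C->refl->A->L'->E->R'->A->plug->E
Char 3 ('G'): step: R->2, L=0; G->plug->G->R->H->L->G->refl->D->L'->A->R'->A->plug->E
Char 4 ('C'): step: R->3, L=0; C->plug->C->R->E->L->A->refl->C->L'->C->R'->G->plug->G

G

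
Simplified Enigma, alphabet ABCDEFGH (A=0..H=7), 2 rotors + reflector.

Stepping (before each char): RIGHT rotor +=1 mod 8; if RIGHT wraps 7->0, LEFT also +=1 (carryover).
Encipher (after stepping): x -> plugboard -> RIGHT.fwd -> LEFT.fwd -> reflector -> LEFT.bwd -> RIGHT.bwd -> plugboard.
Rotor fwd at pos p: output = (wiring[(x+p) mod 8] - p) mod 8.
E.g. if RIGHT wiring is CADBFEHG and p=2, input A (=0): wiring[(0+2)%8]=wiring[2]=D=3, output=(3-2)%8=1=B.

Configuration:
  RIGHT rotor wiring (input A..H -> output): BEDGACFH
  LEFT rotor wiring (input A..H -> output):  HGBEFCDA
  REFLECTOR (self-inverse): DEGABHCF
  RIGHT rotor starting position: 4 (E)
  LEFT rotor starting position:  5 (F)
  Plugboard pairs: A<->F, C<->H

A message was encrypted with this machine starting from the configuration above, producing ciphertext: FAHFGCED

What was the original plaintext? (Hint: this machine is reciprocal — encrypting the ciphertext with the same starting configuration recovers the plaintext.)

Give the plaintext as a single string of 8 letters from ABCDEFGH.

Answer: DDDGCGFF

Derivation:
Char 1 ('F'): step: R->5, L=5; F->plug->A->R->F->L->E->refl->B->L'->E->R'->D->plug->D
Char 2 ('A'): step: R->6, L=5; A->plug->F->R->A->L->F->refl->H->L'->G->R'->D->plug->D
Char 3 ('H'): step: R->7, L=5; H->plug->C->R->F->L->E->refl->B->L'->E->R'->D->plug->D
Char 4 ('F'): step: R->0, L->6 (L advanced); F->plug->A->R->B->L->C->refl->G->L'->F->R'->G->plug->G
Char 5 ('G'): step: R->1, L=6; G->plug->G->R->G->L->H->refl->F->L'->A->R'->H->plug->C
Char 6 ('C'): step: R->2, L=6; C->plug->H->R->C->L->B->refl->E->L'->H->R'->G->plug->G
Char 7 ('E'): step: R->3, L=6; E->plug->E->R->E->L->D->refl->A->L'->D->R'->A->plug->F
Char 8 ('D'): step: R->4, L=6; D->plug->D->R->D->L->A->refl->D->L'->E->R'->A->plug->F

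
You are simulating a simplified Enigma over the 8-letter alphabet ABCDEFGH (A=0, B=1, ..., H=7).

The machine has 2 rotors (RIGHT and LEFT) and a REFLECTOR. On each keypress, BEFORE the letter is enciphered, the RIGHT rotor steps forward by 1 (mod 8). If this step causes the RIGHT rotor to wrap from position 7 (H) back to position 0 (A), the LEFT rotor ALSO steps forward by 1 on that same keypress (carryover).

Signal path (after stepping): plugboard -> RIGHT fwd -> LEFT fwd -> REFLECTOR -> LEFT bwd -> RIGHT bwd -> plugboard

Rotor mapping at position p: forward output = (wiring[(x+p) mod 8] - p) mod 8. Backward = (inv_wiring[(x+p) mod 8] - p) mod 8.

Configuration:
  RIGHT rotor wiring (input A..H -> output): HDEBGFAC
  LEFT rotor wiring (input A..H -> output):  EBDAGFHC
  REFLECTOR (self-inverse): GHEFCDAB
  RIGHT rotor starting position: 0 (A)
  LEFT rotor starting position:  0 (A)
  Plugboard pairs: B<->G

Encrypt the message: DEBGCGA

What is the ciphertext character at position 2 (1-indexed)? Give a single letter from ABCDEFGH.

Char 1 ('D'): step: R->1, L=0; D->plug->D->R->F->L->F->refl->D->L'->C->R'->A->plug->A
Char 2 ('E'): step: R->2, L=0; E->plug->E->R->G->L->H->refl->B->L'->B->R'->H->plug->H

H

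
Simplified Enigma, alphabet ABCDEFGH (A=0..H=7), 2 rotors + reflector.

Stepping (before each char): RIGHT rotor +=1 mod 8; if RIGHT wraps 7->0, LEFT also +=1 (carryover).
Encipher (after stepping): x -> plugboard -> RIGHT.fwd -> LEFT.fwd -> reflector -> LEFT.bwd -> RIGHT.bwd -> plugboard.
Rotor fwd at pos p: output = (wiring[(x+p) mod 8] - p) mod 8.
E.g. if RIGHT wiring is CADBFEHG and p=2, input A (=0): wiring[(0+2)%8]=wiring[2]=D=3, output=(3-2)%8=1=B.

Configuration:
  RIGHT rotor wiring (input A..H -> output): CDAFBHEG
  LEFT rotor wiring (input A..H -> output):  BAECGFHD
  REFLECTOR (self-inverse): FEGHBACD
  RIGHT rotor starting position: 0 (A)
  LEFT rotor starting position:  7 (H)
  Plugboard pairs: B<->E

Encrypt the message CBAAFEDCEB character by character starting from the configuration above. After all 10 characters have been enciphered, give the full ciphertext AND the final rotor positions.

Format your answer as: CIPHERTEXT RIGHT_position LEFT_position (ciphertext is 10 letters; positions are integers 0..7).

Char 1 ('C'): step: R->1, L=7; C->plug->C->R->E->L->D->refl->H->L'->F->R'->G->plug->G
Char 2 ('B'): step: R->2, L=7; B->plug->E->R->C->L->B->refl->E->L'->A->R'->G->plug->G
Char 3 ('A'): step: R->3, L=7; A->plug->A->R->C->L->B->refl->E->L'->A->R'->G->plug->G
Char 4 ('A'): step: R->4, L=7; A->plug->A->R->F->L->H->refl->D->L'->E->R'->G->plug->G
Char 5 ('F'): step: R->5, L=7; F->plug->F->R->D->L->F->refl->A->L'->H->R'->B->plug->E
Char 6 ('E'): step: R->6, L=7; E->plug->B->R->A->L->E->refl->B->L'->C->R'->E->plug->B
Char 7 ('D'): step: R->7, L=7; D->plug->D->R->B->L->C->refl->G->L'->G->R'->E->plug->B
Char 8 ('C'): step: R->0, L->0 (L advanced); C->plug->C->R->A->L->B->refl->E->L'->C->R'->A->plug->A
Char 9 ('E'): step: R->1, L=0; E->plug->B->R->H->L->D->refl->H->L'->G->R'->E->plug->B
Char 10 ('B'): step: R->2, L=0; B->plug->E->R->C->L->E->refl->B->L'->A->R'->G->plug->G
Final: ciphertext=GGGGEBBABG, RIGHT=2, LEFT=0

Answer: GGGGEBBABG 2 0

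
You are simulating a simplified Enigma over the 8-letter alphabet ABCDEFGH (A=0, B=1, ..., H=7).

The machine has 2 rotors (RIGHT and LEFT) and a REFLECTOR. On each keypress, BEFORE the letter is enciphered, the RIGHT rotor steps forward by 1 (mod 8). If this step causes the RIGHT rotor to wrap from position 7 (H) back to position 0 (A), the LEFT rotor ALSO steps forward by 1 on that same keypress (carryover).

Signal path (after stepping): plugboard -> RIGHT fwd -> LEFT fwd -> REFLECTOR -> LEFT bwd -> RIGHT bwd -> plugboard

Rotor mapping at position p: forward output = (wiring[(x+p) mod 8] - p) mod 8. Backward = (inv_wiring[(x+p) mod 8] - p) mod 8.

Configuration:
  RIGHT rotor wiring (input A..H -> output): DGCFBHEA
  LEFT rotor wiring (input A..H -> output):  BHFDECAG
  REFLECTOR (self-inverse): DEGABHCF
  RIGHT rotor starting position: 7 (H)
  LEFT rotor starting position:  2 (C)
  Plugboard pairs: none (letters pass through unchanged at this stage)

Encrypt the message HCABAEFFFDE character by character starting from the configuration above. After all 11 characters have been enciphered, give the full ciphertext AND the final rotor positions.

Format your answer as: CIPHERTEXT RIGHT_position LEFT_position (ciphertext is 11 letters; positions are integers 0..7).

Char 1 ('H'): step: R->0, L->3 (L advanced); H->plug->H->R->A->L->A->refl->D->L'->E->R'->G->plug->G
Char 2 ('C'): step: R->1, L=3; C->plug->C->R->E->L->D->refl->A->L'->A->R'->D->plug->D
Char 3 ('A'): step: R->2, L=3; A->plug->A->R->A->L->A->refl->D->L'->E->R'->H->plug->H
Char 4 ('B'): step: R->3, L=3; B->plug->B->R->G->L->E->refl->B->L'->B->R'->D->plug->D
Char 5 ('A'): step: R->4, L=3; A->plug->A->R->F->L->G->refl->C->L'->H->R'->E->plug->E
Char 6 ('E'): step: R->5, L=3; E->plug->E->R->B->L->B->refl->E->L'->G->R'->D->plug->D
Char 7 ('F'): step: R->6, L=3; F->plug->F->R->H->L->C->refl->G->L'->F->R'->C->plug->C
Char 8 ('F'): step: R->7, L=3; F->plug->F->R->C->L->H->refl->F->L'->D->R'->D->plug->D
Char 9 ('F'): step: R->0, L->4 (L advanced); F->plug->F->R->H->L->H->refl->F->L'->E->R'->G->plug->G
Char 10 ('D'): step: R->1, L=4; D->plug->D->R->A->L->A->refl->D->L'->F->R'->A->plug->A
Char 11 ('E'): step: R->2, L=4; E->plug->E->R->C->L->E->refl->B->L'->G->R'->F->plug->F
Final: ciphertext=GDHDEDCDGAF, RIGHT=2, LEFT=4

Answer: GDHDEDCDGAF 2 4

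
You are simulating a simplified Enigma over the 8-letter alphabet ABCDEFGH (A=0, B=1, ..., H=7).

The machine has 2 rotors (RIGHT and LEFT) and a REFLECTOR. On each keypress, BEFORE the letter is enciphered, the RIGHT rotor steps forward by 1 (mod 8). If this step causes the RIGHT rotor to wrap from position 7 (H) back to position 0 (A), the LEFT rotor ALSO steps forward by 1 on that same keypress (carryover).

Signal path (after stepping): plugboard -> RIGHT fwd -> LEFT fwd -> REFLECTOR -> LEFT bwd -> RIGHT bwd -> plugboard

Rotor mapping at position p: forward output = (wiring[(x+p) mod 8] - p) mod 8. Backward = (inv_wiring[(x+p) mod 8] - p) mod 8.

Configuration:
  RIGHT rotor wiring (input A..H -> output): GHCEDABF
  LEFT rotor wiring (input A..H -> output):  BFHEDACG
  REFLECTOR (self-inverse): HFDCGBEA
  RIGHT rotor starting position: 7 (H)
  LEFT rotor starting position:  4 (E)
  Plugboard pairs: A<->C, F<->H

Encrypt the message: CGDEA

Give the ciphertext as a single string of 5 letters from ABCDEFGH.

Char 1 ('C'): step: R->0, L->5 (L advanced); C->plug->A->R->G->L->H->refl->A->L'->E->R'->D->plug->D
Char 2 ('G'): step: R->1, L=5; G->plug->G->R->E->L->A->refl->H->L'->G->R'->A->plug->C
Char 3 ('D'): step: R->2, L=5; D->plug->D->R->G->L->H->refl->A->L'->E->R'->G->plug->G
Char 4 ('E'): step: R->3, L=5; E->plug->E->R->C->L->B->refl->F->L'->B->R'->A->plug->C
Char 5 ('A'): step: R->4, L=5; A->plug->C->R->F->L->C->refl->D->L'->A->R'->H->plug->F

Answer: DCGCF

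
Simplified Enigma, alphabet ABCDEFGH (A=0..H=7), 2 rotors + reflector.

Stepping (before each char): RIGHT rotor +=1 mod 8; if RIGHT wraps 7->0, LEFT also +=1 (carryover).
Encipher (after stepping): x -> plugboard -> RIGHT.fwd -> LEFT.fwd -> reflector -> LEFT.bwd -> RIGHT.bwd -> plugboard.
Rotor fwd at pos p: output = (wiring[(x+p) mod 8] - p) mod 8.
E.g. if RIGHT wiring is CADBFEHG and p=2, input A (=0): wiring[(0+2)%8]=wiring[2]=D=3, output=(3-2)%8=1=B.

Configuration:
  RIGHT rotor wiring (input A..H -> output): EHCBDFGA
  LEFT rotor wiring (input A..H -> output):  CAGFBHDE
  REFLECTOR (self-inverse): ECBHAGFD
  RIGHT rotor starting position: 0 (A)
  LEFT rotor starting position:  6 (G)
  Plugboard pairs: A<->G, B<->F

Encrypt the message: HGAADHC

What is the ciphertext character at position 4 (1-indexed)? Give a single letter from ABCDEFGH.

Char 1 ('H'): step: R->1, L=6; H->plug->H->R->D->L->C->refl->B->L'->H->R'->G->plug->A
Char 2 ('G'): step: R->2, L=6; G->plug->A->R->A->L->F->refl->G->L'->B->R'->C->plug->C
Char 3 ('A'): step: R->3, L=6; A->plug->G->R->E->L->A->refl->E->L'->C->R'->C->plug->C
Char 4 ('A'): step: R->4, L=6; A->plug->G->R->G->L->D->refl->H->L'->F->R'->H->plug->H

H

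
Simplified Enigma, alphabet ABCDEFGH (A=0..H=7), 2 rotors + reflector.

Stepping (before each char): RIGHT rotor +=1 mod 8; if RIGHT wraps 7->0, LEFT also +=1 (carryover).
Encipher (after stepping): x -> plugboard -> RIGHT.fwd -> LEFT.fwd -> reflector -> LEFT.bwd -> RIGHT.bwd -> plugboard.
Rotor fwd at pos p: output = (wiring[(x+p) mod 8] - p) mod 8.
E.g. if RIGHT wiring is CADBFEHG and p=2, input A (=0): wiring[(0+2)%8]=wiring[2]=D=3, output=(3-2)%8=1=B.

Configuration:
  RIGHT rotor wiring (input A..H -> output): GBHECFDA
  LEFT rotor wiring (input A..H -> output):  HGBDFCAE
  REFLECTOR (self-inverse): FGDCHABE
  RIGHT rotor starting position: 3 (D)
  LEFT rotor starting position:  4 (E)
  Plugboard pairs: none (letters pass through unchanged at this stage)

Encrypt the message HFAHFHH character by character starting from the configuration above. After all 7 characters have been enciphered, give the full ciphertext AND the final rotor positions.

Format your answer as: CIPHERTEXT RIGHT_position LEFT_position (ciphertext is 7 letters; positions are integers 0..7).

Answer: BGGEEFC 2 5

Derivation:
Char 1 ('H'): step: R->4, L=4; H->plug->H->R->A->L->B->refl->G->L'->B->R'->B->plug->B
Char 2 ('F'): step: R->5, L=4; F->plug->F->R->C->L->E->refl->H->L'->H->R'->G->plug->G
Char 3 ('A'): step: R->6, L=4; A->plug->A->R->F->L->C->refl->D->L'->E->R'->G->plug->G
Char 4 ('H'): step: R->7, L=4; H->plug->H->R->E->L->D->refl->C->L'->F->R'->E->plug->E
Char 5 ('F'): step: R->0, L->5 (L advanced); F->plug->F->R->F->L->E->refl->H->L'->C->R'->E->plug->E
Char 6 ('H'): step: R->1, L=5; H->plug->H->R->F->L->E->refl->H->L'->C->R'->F->plug->F
Char 7 ('H'): step: R->2, L=5; H->plug->H->R->H->L->A->refl->F->L'->A->R'->C->plug->C
Final: ciphertext=BGGEEFC, RIGHT=2, LEFT=5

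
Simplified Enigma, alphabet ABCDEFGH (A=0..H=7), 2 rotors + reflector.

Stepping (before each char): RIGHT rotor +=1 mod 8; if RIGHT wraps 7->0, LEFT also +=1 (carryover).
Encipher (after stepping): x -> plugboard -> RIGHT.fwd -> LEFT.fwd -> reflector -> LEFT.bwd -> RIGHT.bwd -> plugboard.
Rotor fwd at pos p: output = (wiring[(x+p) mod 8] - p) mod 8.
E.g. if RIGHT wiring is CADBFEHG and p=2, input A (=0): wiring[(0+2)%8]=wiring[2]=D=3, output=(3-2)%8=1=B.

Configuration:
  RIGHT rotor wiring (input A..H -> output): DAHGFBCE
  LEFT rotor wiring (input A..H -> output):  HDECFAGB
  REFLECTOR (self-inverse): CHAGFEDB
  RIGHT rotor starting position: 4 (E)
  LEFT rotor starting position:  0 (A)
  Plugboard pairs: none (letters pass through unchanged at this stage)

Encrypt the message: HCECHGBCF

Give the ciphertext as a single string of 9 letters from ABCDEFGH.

Answer: CHDFDDHDA

Derivation:
Char 1 ('H'): step: R->5, L=0; H->plug->H->R->A->L->H->refl->B->L'->H->R'->C->plug->C
Char 2 ('C'): step: R->6, L=0; C->plug->C->R->F->L->A->refl->C->L'->D->R'->H->plug->H
Char 3 ('E'): step: R->7, L=0; E->plug->E->R->H->L->B->refl->H->L'->A->R'->D->plug->D
Char 4 ('C'): step: R->0, L->1 (L advanced); C->plug->C->R->H->L->G->refl->D->L'->B->R'->F->plug->F
Char 5 ('H'): step: R->1, L=1; H->plug->H->R->C->L->B->refl->H->L'->E->R'->D->plug->D
Char 6 ('G'): step: R->2, L=1; G->plug->G->R->B->L->D->refl->G->L'->H->R'->D->plug->D
Char 7 ('B'): step: R->3, L=1; B->plug->B->R->C->L->B->refl->H->L'->E->R'->H->plug->H
Char 8 ('C'): step: R->4, L=1; C->plug->C->R->G->L->A->refl->C->L'->A->R'->D->plug->D
Char 9 ('F'): step: R->5, L=1; F->plug->F->R->C->L->B->refl->H->L'->E->R'->A->plug->A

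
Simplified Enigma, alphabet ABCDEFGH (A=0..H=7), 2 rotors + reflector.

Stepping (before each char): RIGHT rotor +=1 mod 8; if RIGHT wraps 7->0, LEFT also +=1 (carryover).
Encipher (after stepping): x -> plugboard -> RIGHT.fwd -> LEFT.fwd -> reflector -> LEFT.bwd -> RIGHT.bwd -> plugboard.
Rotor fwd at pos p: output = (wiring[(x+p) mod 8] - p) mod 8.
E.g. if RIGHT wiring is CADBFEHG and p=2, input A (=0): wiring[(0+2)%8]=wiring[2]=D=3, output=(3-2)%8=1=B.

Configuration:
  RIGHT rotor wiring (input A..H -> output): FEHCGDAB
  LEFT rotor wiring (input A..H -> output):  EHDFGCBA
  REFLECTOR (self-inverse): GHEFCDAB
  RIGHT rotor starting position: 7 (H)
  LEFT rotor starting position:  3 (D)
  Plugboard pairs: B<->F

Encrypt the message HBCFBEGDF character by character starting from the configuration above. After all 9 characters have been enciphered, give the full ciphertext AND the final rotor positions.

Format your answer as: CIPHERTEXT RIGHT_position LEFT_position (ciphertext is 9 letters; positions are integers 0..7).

Answer: FFDCGAFEH 0 5

Derivation:
Char 1 ('H'): step: R->0, L->4 (L advanced); H->plug->H->R->B->L->G->refl->A->L'->E->R'->B->plug->F
Char 2 ('B'): step: R->1, L=4; B->plug->F->R->H->L->B->refl->H->L'->G->R'->B->plug->F
Char 3 ('C'): step: R->2, L=4; C->plug->C->R->E->L->A->refl->G->L'->B->R'->D->plug->D
Char 4 ('F'): step: R->3, L=4; F->plug->B->R->D->L->E->refl->C->L'->A->R'->C->plug->C
Char 5 ('B'): step: R->4, L=4; B->plug->F->R->A->L->C->refl->E->L'->D->R'->G->plug->G
Char 6 ('E'): step: R->5, L=4; E->plug->E->R->H->L->B->refl->H->L'->G->R'->A->plug->A
Char 7 ('G'): step: R->6, L=4; G->plug->G->R->A->L->C->refl->E->L'->D->R'->B->plug->F
Char 8 ('D'): step: R->7, L=4; D->plug->D->R->A->L->C->refl->E->L'->D->R'->E->plug->E
Char 9 ('F'): step: R->0, L->5 (L advanced); F->plug->B->R->E->L->C->refl->E->L'->B->R'->H->plug->H
Final: ciphertext=FFDCGAFEH, RIGHT=0, LEFT=5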